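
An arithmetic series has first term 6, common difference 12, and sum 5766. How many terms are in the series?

Using S = n/2 × [2a + (n-1)d]
5766 = n/2 × [2(6) + (n-1)(12)]
5766 = n/2 × [12 + 12n - 12]
11532 = n × [0 + 12n]
12n² + (0)n - 11532 = 0
Discriminant: Δ = (0)² - 4(12)(-11532) = 0 + 553536 = 553536
√Δ = 744
n = [-(0) + √Δ] / (2·12) = (0 + 744) / 24 = 744 / 24 = 31
(The negative root is discarded since n must be a positive integer.)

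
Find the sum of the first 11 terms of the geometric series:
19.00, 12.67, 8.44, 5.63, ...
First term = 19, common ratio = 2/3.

Sₙ = a(1 - rⁿ) / (1 - r)
S_11 = 19(1 - (2/3)^11) / (1 - (2/3))
S_11 = 19(1 - (2048/177147)) / (1/3)
S_11 = 3326881/59049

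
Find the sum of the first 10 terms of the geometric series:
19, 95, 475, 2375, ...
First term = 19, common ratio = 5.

Sₙ = a(1 - rⁿ) / (1 - r)
S_10 = 19(1 - 5^10) / (1 - 5)
S_10 = 19(1 - 9765625) / (-4)
S_10 = 46386714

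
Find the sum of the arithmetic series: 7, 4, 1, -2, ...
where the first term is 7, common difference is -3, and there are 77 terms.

Sₙ = n/2 × (first + last)
Last term = a + (n-1)d = 7 + (77-1)×(-3) = -221
S_77 = 77/2 × (7 + (-221))
S_77 = 77/2 × (-214) = -8239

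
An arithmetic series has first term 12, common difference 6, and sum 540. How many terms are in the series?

Using S = n/2 × [2a + (n-1)d]
540 = n/2 × [2(12) + (n-1)(6)]
540 = n/2 × [24 + 6n - 6]
1080 = n × [18 + 6n]
6n² + (18)n - 1080 = 0
Discriminant: Δ = (18)² - 4(6)(-1080) = 324 + 25920 = 26244
√Δ = 162
n = [-(18) + √Δ] / (2·6) = (-18 + 162) / 12 = 144 / 12 = 12
(The negative root is discarded since n must be a positive integer.)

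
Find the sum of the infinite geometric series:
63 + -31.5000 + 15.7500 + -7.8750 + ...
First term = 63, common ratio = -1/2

For |r| < 1, S = a / (1 - r)
S = 63 / (1 - (-1/2))
S = 63 / (3/2)
S = 42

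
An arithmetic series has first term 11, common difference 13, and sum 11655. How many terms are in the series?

Using S = n/2 × [2a + (n-1)d]
11655 = n/2 × [2(11) + (n-1)(13)]
11655 = n/2 × [22 + 13n - 13]
23310 = n × [9 + 13n]
13n² + (9)n - 23310 = 0
Discriminant: Δ = (9)² - 4(13)(-23310) = 81 + 1212120 = 1212201
√Δ = 1101
n = [-(9) + √Δ] / (2·13) = (-9 + 1101) / 26 = 1092 / 26 = 42
(The negative root is discarded since n must be a positive integer.)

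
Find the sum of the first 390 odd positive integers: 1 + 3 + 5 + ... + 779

Sum of first n odd numbers = n²
= 390²
= 152100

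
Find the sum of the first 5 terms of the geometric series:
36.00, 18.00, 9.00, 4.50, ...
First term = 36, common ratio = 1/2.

Sₙ = a(1 - rⁿ) / (1 - r)
S_5 = 36(1 - (1/2)^5) / (1 - (1/2))
S_5 = 36(1 - (1/32)) / (1/2)
S_5 = 279/4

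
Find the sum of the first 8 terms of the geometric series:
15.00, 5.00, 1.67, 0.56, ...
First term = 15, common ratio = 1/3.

Sₙ = a(1 - rⁿ) / (1 - r)
S_8 = 15(1 - (1/3)^8) / (1 - (1/3))
S_8 = 15(1 - (1/6561)) / (2/3)
S_8 = 16400/729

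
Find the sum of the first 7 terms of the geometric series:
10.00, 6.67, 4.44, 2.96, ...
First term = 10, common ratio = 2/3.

Sₙ = a(1 - rⁿ) / (1 - r)
S_7 = 10(1 - (2/3)^7) / (1 - (2/3))
S_7 = 10(1 - (128/2187)) / (1/3)
S_7 = 20590/729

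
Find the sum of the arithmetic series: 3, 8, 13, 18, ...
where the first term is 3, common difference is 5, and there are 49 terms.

Sₙ = n/2 × (first + last)
Last term = a + (n-1)d = 3 + (49-1)×5 = 243
S_49 = 49/2 × (3 + 243)
S_49 = 49/2 × 246 = 6027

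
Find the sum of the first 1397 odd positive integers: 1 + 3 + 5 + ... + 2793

Sum of first n odd numbers = n²
= 1397²
= 1951609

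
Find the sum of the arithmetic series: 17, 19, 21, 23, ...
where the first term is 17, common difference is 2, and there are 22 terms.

Sₙ = n/2 × (first + last)
Last term = a + (n-1)d = 17 + (22-1)×2 = 59
S_22 = 22/2 × (17 + 59)
S_22 = 22/2 × 76 = 836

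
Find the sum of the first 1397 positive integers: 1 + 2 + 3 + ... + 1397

Formula: ∑k = n(n+1)/2
= 1397×1398/2
= 1953006/2
= 976503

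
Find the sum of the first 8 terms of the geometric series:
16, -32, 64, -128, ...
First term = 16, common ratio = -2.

Sₙ = a(1 - rⁿ) / (1 - r)
S_8 = 16(1 - (-2)^8) / (1 - (-2))
S_8 = 16(1 - 256) / (3)
S_8 = -1360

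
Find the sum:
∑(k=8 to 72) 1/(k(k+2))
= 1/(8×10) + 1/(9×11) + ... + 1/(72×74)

Partial fractions: 1/(k(k+2)) = (1/2)[1/k - 1/(k+2)]
Telescoping leaves the first two and last two terms:
= (1/2)[1/8 + 1/9 - 1/73 - 1/74]
= 40625/388944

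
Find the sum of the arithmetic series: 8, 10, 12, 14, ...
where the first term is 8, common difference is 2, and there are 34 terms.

Sₙ = n/2 × (first + last)
Last term = a + (n-1)d = 8 + (34-1)×2 = 74
S_34 = 34/2 × (8 + 74)
S_34 = 34/2 × 82 = 1394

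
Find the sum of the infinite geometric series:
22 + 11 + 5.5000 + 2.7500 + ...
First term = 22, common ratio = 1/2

For |r| < 1, S = a / (1 - r)
S = 22 / (1 - (1/2))
S = 22 / (1/2)
S = 44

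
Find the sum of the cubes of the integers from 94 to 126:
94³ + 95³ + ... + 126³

Use ∑_{k=1}^{n} k³ = [n(n+1)/2]², then subtract the first 93 terms.
∑_{k=1}^{126} k³ = [126×127/2]² = 8001² = 64016001
∑_{k=1}^{93} k³ = [93×94/2]² = 4371² = 19105641
∑_{k=94}^{126} k³ = 64016001 - 19105641 = 44910360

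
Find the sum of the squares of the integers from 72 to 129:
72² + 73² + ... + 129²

Use ∑_{k=1}^{n} k² = n(n+1)(2n+1)/6, then subtract the first 71 terms.
∑_{k=1}^{129} k² = 129×130×259/6 = 723905
∑_{k=1}^{71} k² = 71×72×143/6 = 121836
∑_{k=72}^{129} k² = 723905 - 121836 = 602069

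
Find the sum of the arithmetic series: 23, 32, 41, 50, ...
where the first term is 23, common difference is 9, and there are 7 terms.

Sₙ = n/2 × (first + last)
Last term = a + (n-1)d = 23 + (7-1)×9 = 77
S_7 = 7/2 × (23 + 77)
S_7 = 7/2 × 100 = 350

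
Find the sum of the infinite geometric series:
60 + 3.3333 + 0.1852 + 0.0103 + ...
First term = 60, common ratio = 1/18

For |r| < 1, S = a / (1 - r)
S = 60 / (1 - (1/18))
S = 60 / (17/18)
S = 1080/17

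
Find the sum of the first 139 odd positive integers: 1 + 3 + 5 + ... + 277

Sum of first n odd numbers = n²
= 139²
= 19321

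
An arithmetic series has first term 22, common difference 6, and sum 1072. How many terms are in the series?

Using S = n/2 × [2a + (n-1)d]
1072 = n/2 × [2(22) + (n-1)(6)]
1072 = n/2 × [44 + 6n - 6]
2144 = n × [38 + 6n]
6n² + (38)n - 2144 = 0
Discriminant: Δ = (38)² - 4(6)(-2144) = 1444 + 51456 = 52900
√Δ = 230
n = [-(38) + √Δ] / (2·6) = (-38 + 230) / 12 = 192 / 12 = 16
(The negative root is discarded since n must be a positive integer.)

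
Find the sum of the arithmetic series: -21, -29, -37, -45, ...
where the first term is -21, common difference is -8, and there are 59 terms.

Sₙ = n/2 × (first + last)
Last term = a + (n-1)d = -21 + (59-1)×(-8) = -485
S_59 = 59/2 × (-21 + (-485))
S_59 = 59/2 × (-506) = -14927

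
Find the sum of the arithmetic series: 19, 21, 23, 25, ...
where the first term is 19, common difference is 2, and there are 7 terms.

Sₙ = n/2 × (first + last)
Last term = a + (n-1)d = 19 + (7-1)×2 = 31
S_7 = 7/2 × (19 + 31)
S_7 = 7/2 × 50 = 175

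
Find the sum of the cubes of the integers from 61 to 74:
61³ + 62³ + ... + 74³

Use ∑_{k=1}^{n} k³ = [n(n+1)/2]², then subtract the first 60 terms.
∑_{k=1}^{74} k³ = [74×75/2]² = 2775² = 7700625
∑_{k=1}^{60} k³ = [60×61/2]² = 1830² = 3348900
∑_{k=61}^{74} k³ = 7700625 - 3348900 = 4351725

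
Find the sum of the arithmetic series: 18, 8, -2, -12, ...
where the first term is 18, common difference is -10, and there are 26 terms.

Sₙ = n/2 × (first + last)
Last term = a + (n-1)d = 18 + (26-1)×(-10) = -232
S_26 = 26/2 × (18 + (-232))
S_26 = 26/2 × (-214) = -2782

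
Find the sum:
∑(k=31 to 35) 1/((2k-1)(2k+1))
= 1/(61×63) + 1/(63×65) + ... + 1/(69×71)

Partial fractions: 1/((2k-1)(2k+1)) = (1/2)[1/(2k-1) - 1/(2k+1)]
The series telescopes:
= (1/2)[1/61 - 1/71]
= 5/4331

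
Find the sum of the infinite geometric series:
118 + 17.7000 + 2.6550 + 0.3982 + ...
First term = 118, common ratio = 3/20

For |r| < 1, S = a / (1 - r)
S = 118 / (1 - (3/20))
S = 118 / (17/20)
S = 2360/17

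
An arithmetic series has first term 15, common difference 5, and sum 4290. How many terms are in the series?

Using S = n/2 × [2a + (n-1)d]
4290 = n/2 × [2(15) + (n-1)(5)]
4290 = n/2 × [30 + 5n - 5]
8580 = n × [25 + 5n]
5n² + (25)n - 8580 = 0
Discriminant: Δ = (25)² - 4(5)(-8580) = 625 + 171600 = 172225
√Δ = 415
n = [-(25) + √Δ] / (2·5) = (-25 + 415) / 10 = 390 / 10 = 39
(The negative root is discarded since n must be a positive integer.)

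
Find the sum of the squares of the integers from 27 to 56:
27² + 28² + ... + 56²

Use ∑_{k=1}^{n} k² = n(n+1)(2n+1)/6, then subtract the first 26 terms.
∑_{k=1}^{56} k² = 56×57×113/6 = 60116
∑_{k=1}^{26} k² = 26×27×53/6 = 6201
∑_{k=27}^{56} k² = 60116 - 6201 = 53915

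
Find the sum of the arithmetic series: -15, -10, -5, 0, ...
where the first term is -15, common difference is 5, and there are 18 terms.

Sₙ = n/2 × (first + last)
Last term = a + (n-1)d = -15 + (18-1)×5 = 70
S_18 = 18/2 × (-15 + 70)
S_18 = 18/2 × 55 = 495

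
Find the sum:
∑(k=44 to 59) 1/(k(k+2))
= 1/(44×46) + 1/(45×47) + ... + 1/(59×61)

Partial fractions: 1/(k(k+2)) = (1/2)[1/k - 1/(k+2)]
Telescoping leaves the first two and last two terms:
= (1/2)[1/44 + 1/45 - 1/60 - 1/61]
= 359/60390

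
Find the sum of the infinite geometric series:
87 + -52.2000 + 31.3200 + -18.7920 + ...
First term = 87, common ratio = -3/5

For |r| < 1, S = a / (1 - r)
S = 87 / (1 - (-3/5))
S = 87 / (8/5)
S = 435/8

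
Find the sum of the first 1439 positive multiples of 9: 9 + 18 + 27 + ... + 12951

Factor out 9: = 9(1 + 2 + ... + 1439) = 9 × n(n+1)/2
= 9 × 1439×1440/2
= 9 × 1036080
= 9324720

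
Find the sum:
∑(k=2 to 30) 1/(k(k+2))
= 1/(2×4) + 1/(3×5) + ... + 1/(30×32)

Partial fractions: 1/(k(k+2)) = (1/2)[1/k - 1/(k+2)]
Telescoping leaves the first two and last two terms:
= (1/2)[1/2 + 1/3 - 1/31 - 1/32]
= 2291/5952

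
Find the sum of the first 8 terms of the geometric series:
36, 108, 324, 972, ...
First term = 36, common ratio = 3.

Sₙ = a(1 - rⁿ) / (1 - r)
S_8 = 36(1 - 3^8) / (1 - 3)
S_8 = 36(1 - 6561) / (-2)
S_8 = 118080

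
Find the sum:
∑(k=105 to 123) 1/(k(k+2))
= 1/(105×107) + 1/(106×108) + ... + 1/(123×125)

Partial fractions: 1/(k(k+2)) = (1/2)[1/k - 1/(k+2)]
Telescoping leaves the first two and last two terms:
= (1/2)[1/105 + 1/106 - 1/124 - 1/125]
= 49913/34503000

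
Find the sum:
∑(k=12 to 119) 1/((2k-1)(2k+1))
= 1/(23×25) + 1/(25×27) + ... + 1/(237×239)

Partial fractions: 1/((2k-1)(2k+1)) = (1/2)[1/(2k-1) - 1/(2k+1)]
The series telescopes:
= (1/2)[1/23 - 1/239]
= 108/5497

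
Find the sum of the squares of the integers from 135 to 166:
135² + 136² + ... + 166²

Use ∑_{k=1}^{n} k² = n(n+1)(2n+1)/6, then subtract the first 134 terms.
∑_{k=1}^{166} k² = 166×167×333/6 = 1538571
∑_{k=1}^{134} k² = 134×135×269/6 = 811035
∑_{k=135}^{166} k² = 1538571 - 811035 = 727536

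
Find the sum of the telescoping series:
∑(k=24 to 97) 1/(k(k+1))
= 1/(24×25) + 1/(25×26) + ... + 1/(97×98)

Partial fractions: 1/(k(k+1)) = 1/k - 1/(k+1)
The series telescopes:
= (1/24 - 1/25) + (1/25 - 1/26) + ... + (1/97 - 1/98)
= 1/24 - 1/98
= 37/1176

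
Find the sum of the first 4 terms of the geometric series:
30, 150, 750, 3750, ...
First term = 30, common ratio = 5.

Sₙ = a(1 - rⁿ) / (1 - r)
S_4 = 30(1 - 5^4) / (1 - 5)
S_4 = 30(1 - 625) / (-4)
S_4 = 4680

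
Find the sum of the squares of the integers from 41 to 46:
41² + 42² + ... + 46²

Use ∑_{k=1}^{n} k² = n(n+1)(2n+1)/6, then subtract the first 40 terms.
∑_{k=1}^{46} k² = 46×47×93/6 = 33511
∑_{k=1}^{40} k² = 40×41×81/6 = 22140
∑_{k=41}^{46} k² = 33511 - 22140 = 11371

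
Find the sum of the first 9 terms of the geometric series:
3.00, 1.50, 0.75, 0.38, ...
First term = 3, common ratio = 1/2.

Sₙ = a(1 - rⁿ) / (1 - r)
S_9 = 3(1 - (1/2)^9) / (1 - (1/2))
S_9 = 3(1 - (1/512)) / (1/2)
S_9 = 1533/256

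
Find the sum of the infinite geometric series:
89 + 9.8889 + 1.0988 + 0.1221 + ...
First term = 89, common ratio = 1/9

For |r| < 1, S = a / (1 - r)
S = 89 / (1 - (1/9))
S = 89 / (8/9)
S = 801/8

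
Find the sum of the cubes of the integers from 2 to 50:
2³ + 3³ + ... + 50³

Use ∑_{k=1}^{n} k³ = [n(n+1)/2]², then subtract the first 1 terms.
∑_{k=1}^{50} k³ = [50×51/2]² = 1275² = 1625625
∑_{k=1}^{1} k³ = [1×2/2]² = 1² = 1
∑_{k=2}^{50} k³ = 1625625 - 1 = 1625624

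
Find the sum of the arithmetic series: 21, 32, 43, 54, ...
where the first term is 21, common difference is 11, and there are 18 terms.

Sₙ = n/2 × (first + last)
Last term = a + (n-1)d = 21 + (18-1)×11 = 208
S_18 = 18/2 × (21 + 208)
S_18 = 18/2 × 229 = 2061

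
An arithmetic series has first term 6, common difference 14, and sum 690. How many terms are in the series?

Using S = n/2 × [2a + (n-1)d]
690 = n/2 × [2(6) + (n-1)(14)]
690 = n/2 × [12 + 14n - 14]
1380 = n × [-2 + 14n]
14n² + (-2)n - 1380 = 0
Discriminant: Δ = (-2)² - 4(14)(-1380) = 4 + 77280 = 77284
√Δ = 278
n = [-(-2) + √Δ] / (2·14) = (2 + 278) / 28 = 280 / 28 = 10
(The negative root is discarded since n must be a positive integer.)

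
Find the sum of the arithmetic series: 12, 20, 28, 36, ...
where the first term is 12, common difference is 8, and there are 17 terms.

Sₙ = n/2 × (first + last)
Last term = a + (n-1)d = 12 + (17-1)×8 = 140
S_17 = 17/2 × (12 + 140)
S_17 = 17/2 × 152 = 1292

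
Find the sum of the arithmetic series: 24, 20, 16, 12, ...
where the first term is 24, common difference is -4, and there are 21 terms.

Sₙ = n/2 × (first + last)
Last term = a + (n-1)d = 24 + (21-1)×(-4) = -56
S_21 = 21/2 × (24 + (-56))
S_21 = 21/2 × (-32) = -336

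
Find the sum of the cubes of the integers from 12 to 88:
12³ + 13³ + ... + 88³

Use ∑_{k=1}^{n} k³ = [n(n+1)/2]², then subtract the first 11 terms.
∑_{k=1}^{88} k³ = [88×89/2]² = 3916² = 15335056
∑_{k=1}^{11} k³ = [11×12/2]² = 66² = 4356
∑_{k=12}^{88} k³ = 15335056 - 4356 = 15330700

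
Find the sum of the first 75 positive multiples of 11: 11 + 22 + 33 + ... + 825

Factor out 11: = 11(1 + 2 + ... + 75) = 11 × n(n+1)/2
= 11 × 75×76/2
= 11 × 2850
= 31350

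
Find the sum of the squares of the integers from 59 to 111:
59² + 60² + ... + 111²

Use ∑_{k=1}^{n} k² = n(n+1)(2n+1)/6, then subtract the first 58 terms.
∑_{k=1}^{111} k² = 111×112×223/6 = 462056
∑_{k=1}^{58} k² = 58×59×117/6 = 66729
∑_{k=59}^{111} k² = 462056 - 66729 = 395327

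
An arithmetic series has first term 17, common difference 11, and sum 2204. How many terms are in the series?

Using S = n/2 × [2a + (n-1)d]
2204 = n/2 × [2(17) + (n-1)(11)]
2204 = n/2 × [34 + 11n - 11]
4408 = n × [23 + 11n]
11n² + (23)n - 4408 = 0
Discriminant: Δ = (23)² - 4(11)(-4408) = 529 + 193952 = 194481
√Δ = 441
n = [-(23) + √Δ] / (2·11) = (-23 + 441) / 22 = 418 / 22 = 19
(The negative root is discarded since n must be a positive integer.)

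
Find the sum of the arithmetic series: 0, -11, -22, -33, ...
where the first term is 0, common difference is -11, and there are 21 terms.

Sₙ = n/2 × (first + last)
Last term = a + (n-1)d = 0 + (21-1)×(-11) = -220
S_21 = 21/2 × (0 + (-220))
S_21 = 21/2 × (-220) = -2310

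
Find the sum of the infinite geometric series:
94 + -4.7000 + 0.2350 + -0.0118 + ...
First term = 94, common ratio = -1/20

For |r| < 1, S = a / (1 - r)
S = 94 / (1 - (-1/20))
S = 94 / (21/20)
S = 1880/21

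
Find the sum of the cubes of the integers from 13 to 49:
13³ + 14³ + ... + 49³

Use ∑_{k=1}^{n} k³ = [n(n+1)/2]², then subtract the first 12 terms.
∑_{k=1}^{49} k³ = [49×50/2]² = 1225² = 1500625
∑_{k=1}^{12} k³ = [12×13/2]² = 78² = 6084
∑_{k=13}^{49} k³ = 1500625 - 6084 = 1494541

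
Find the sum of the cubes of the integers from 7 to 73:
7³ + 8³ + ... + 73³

Use ∑_{k=1}^{n} k³ = [n(n+1)/2]², then subtract the first 6 terms.
∑_{k=1}^{73} k³ = [73×74/2]² = 2701² = 7295401
∑_{k=1}^{6} k³ = [6×7/2]² = 21² = 441
∑_{k=7}^{73} k³ = 7295401 - 441 = 7294960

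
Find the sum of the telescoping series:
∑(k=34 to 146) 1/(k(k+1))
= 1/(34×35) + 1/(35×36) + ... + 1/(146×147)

Partial fractions: 1/(k(k+1)) = 1/k - 1/(k+1)
The series telescopes:
= (1/34 - 1/35) + (1/35 - 1/36) + ... + (1/146 - 1/147)
= 1/34 - 1/147
= 113/4998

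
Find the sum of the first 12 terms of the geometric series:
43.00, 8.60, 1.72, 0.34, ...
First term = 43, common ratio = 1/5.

Sₙ = a(1 - rⁿ) / (1 - r)
S_12 = 43(1 - (1/5)^12) / (1 - (1/5))
S_12 = 43(1 - (1/244140625)) / (4/5)
S_12 = 2624511708/48828125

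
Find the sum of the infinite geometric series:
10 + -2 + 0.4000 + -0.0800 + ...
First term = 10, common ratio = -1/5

For |r| < 1, S = a / (1 - r)
S = 10 / (1 - (-1/5))
S = 10 / (6/5)
S = 25/3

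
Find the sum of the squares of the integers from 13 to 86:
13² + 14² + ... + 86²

Use ∑_{k=1}^{n} k² = n(n+1)(2n+1)/6, then subtract the first 12 terms.
∑_{k=1}^{86} k² = 86×87×173/6 = 215731
∑_{k=1}^{12} k² = 12×13×25/6 = 650
∑_{k=13}^{86} k² = 215731 - 650 = 215081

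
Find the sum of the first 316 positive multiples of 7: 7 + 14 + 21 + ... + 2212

Factor out 7: = 7(1 + 2 + ... + 316) = 7 × n(n+1)/2
= 7 × 316×317/2
= 7 × 50086
= 350602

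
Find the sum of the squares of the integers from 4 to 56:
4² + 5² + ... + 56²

Use ∑_{k=1}^{n} k² = n(n+1)(2n+1)/6, then subtract the first 3 terms.
∑_{k=1}^{56} k² = 56×57×113/6 = 60116
∑_{k=1}^{3} k² = 3×4×7/6 = 14
∑_{k=4}^{56} k² = 60116 - 14 = 60102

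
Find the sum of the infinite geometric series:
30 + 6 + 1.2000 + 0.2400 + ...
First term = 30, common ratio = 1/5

For |r| < 1, S = a / (1 - r)
S = 30 / (1 - (1/5))
S = 30 / (4/5)
S = 75/2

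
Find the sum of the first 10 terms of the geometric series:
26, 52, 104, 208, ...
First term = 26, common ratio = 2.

Sₙ = a(1 - rⁿ) / (1 - r)
S_10 = 26(1 - 2^10) / (1 - 2)
S_10 = 26(1 - 1024) / (-1)
S_10 = 26598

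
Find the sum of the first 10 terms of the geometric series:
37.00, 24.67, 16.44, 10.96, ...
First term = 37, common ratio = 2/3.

Sₙ = a(1 - rⁿ) / (1 - r)
S_10 = 37(1 - (2/3)^10) / (1 - (2/3))
S_10 = 37(1 - (1024/59049)) / (1/3)
S_10 = 2146925/19683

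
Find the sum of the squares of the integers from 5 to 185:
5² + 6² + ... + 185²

Use ∑_{k=1}^{n} k² = n(n+1)(2n+1)/6, then subtract the first 4 terms.
∑_{k=1}^{185} k² = 185×186×371/6 = 2127685
∑_{k=1}^{4} k² = 4×5×9/6 = 30
∑_{k=5}^{185} k² = 2127685 - 30 = 2127655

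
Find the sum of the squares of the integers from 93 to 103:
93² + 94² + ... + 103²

Use ∑_{k=1}^{n} k² = n(n+1)(2n+1)/6, then subtract the first 92 terms.
∑_{k=1}^{103} k² = 103×104×207/6 = 369564
∑_{k=1}^{92} k² = 92×93×185/6 = 263810
∑_{k=93}^{103} k² = 369564 - 263810 = 105754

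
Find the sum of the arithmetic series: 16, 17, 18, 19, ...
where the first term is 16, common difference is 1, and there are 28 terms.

Sₙ = n/2 × (first + last)
Last term = a + (n-1)d = 16 + (28-1)×1 = 43
S_28 = 28/2 × (16 + 43)
S_28 = 28/2 × 59 = 826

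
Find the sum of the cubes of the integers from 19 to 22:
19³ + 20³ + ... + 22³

Use ∑_{k=1}^{n} k³ = [n(n+1)/2]², then subtract the first 18 terms.
∑_{k=1}^{22} k³ = [22×23/2]² = 253² = 64009
∑_{k=1}^{18} k³ = [18×19/2]² = 171² = 29241
∑_{k=19}^{22} k³ = 64009 - 29241 = 34768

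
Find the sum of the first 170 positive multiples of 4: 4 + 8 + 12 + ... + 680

Factor out 4: = 4(1 + 2 + ... + 170) = 4 × n(n+1)/2
= 4 × 170×171/2
= 4 × 14535
= 58140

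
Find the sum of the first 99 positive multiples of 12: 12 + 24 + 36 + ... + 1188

Factor out 12: = 12(1 + 2 + ... + 99) = 12 × n(n+1)/2
= 12 × 99×100/2
= 12 × 4950
= 59400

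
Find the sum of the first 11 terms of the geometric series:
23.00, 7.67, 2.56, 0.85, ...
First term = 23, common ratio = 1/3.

Sₙ = a(1 - rⁿ) / (1 - r)
S_11 = 23(1 - (1/3)^11) / (1 - (1/3))
S_11 = 23(1 - (1/177147)) / (2/3)
S_11 = 2037179/59049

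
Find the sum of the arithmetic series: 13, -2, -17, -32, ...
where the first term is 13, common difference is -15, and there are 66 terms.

Sₙ = n/2 × (first + last)
Last term = a + (n-1)d = 13 + (66-1)×(-15) = -962
S_66 = 66/2 × (13 + (-962))
S_66 = 66/2 × (-949) = -31317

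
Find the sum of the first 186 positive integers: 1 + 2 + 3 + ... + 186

Formula: ∑k = n(n+1)/2
= 186×187/2
= 34782/2
= 17391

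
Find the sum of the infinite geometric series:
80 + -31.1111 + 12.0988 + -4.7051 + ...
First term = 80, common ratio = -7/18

For |r| < 1, S = a / (1 - r)
S = 80 / (1 - (-7/18))
S = 80 / (25/18)
S = 288/5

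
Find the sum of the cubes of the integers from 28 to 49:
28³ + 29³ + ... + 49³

Use ∑_{k=1}^{n} k³ = [n(n+1)/2]², then subtract the first 27 terms.
∑_{k=1}^{49} k³ = [49×50/2]² = 1225² = 1500625
∑_{k=1}^{27} k³ = [27×28/2]² = 378² = 142884
∑_{k=28}^{49} k³ = 1500625 - 142884 = 1357741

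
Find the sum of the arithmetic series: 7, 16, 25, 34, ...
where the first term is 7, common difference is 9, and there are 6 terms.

Sₙ = n/2 × (first + last)
Last term = a + (n-1)d = 7 + (6-1)×9 = 52
S_6 = 6/2 × (7 + 52)
S_6 = 6/2 × 59 = 177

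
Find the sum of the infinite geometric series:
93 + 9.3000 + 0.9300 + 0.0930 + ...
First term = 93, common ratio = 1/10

For |r| < 1, S = a / (1 - r)
S = 93 / (1 - (1/10))
S = 93 / (9/10)
S = 310/3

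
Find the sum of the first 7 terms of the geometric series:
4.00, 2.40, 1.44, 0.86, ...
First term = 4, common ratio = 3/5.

Sₙ = a(1 - rⁿ) / (1 - r)
S_7 = 4(1 - (3/5)^7) / (1 - (3/5))
S_7 = 4(1 - (2187/78125)) / (2/5)
S_7 = 151876/15625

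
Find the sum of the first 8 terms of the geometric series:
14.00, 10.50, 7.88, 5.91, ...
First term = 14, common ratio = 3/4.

Sₙ = a(1 - rⁿ) / (1 - r)
S_8 = 14(1 - (3/4)^8) / (1 - (3/4))
S_8 = 14(1 - (6561/65536)) / (1/4)
S_8 = 412825/8192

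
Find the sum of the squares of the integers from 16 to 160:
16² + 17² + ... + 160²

Use ∑_{k=1}^{n} k² = n(n+1)(2n+1)/6, then subtract the first 15 terms.
∑_{k=1}^{160} k² = 160×161×321/6 = 1378160
∑_{k=1}^{15} k² = 15×16×31/6 = 1240
∑_{k=16}^{160} k² = 1378160 - 1240 = 1376920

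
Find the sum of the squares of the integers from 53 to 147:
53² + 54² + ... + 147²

Use ∑_{k=1}^{n} k² = n(n+1)(2n+1)/6, then subtract the first 52 terms.
∑_{k=1}^{147} k² = 147×148×295/6 = 1069670
∑_{k=1}^{52} k² = 52×53×105/6 = 48230
∑_{k=53}^{147} k² = 1069670 - 48230 = 1021440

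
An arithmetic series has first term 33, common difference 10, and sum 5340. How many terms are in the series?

Using S = n/2 × [2a + (n-1)d]
5340 = n/2 × [2(33) + (n-1)(10)]
5340 = n/2 × [66 + 10n - 10]
10680 = n × [56 + 10n]
10n² + (56)n - 10680 = 0
Discriminant: Δ = (56)² - 4(10)(-10680) = 3136 + 427200 = 430336
√Δ = 656
n = [-(56) + √Δ] / (2·10) = (-56 + 656) / 20 = 600 / 20 = 30
(The negative root is discarded since n must be a positive integer.)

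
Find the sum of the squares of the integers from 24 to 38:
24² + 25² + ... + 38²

Use ∑_{k=1}^{n} k² = n(n+1)(2n+1)/6, then subtract the first 23 terms.
∑_{k=1}^{38} k² = 38×39×77/6 = 19019
∑_{k=1}^{23} k² = 23×24×47/6 = 4324
∑_{k=24}^{38} k² = 19019 - 4324 = 14695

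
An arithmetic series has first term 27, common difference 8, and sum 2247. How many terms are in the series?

Using S = n/2 × [2a + (n-1)d]
2247 = n/2 × [2(27) + (n-1)(8)]
2247 = n/2 × [54 + 8n - 8]
4494 = n × [46 + 8n]
8n² + (46)n - 4494 = 0
Discriminant: Δ = (46)² - 4(8)(-4494) = 2116 + 143808 = 145924
√Δ = 382
n = [-(46) + √Δ] / (2·8) = (-46 + 382) / 16 = 336 / 16 = 21
(The negative root is discarded since n must be a positive integer.)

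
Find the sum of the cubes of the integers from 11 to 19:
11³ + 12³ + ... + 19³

Use ∑_{k=1}^{n} k³ = [n(n+1)/2]², then subtract the first 10 terms.
∑_{k=1}^{19} k³ = [19×20/2]² = 190² = 36100
∑_{k=1}^{10} k³ = [10×11/2]² = 55² = 3025
∑_{k=11}^{19} k³ = 36100 - 3025 = 33075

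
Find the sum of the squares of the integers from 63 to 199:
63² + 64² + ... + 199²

Use ∑_{k=1}^{n} k² = n(n+1)(2n+1)/6, then subtract the first 62 terms.
∑_{k=1}^{199} k² = 199×200×399/6 = 2646700
∑_{k=1}^{62} k² = 62×63×125/6 = 81375
∑_{k=63}^{199} k² = 2646700 - 81375 = 2565325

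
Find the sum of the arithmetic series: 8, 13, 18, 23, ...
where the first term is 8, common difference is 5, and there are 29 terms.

Sₙ = n/2 × (first + last)
Last term = a + (n-1)d = 8 + (29-1)×5 = 148
S_29 = 29/2 × (8 + 148)
S_29 = 29/2 × 156 = 2262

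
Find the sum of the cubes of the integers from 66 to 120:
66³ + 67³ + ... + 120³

Use ∑_{k=1}^{n} k³ = [n(n+1)/2]², then subtract the first 65 terms.
∑_{k=1}^{120} k³ = [120×121/2]² = 7260² = 52707600
∑_{k=1}^{65} k³ = [65×66/2]² = 2145² = 4601025
∑_{k=66}^{120} k³ = 52707600 - 4601025 = 48106575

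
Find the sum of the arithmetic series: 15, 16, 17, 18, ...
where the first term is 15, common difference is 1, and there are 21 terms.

Sₙ = n/2 × (first + last)
Last term = a + (n-1)d = 15 + (21-1)×1 = 35
S_21 = 21/2 × (15 + 35)
S_21 = 21/2 × 50 = 525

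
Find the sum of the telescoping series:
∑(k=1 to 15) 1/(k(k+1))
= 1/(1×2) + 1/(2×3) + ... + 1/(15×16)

Partial fractions: 1/(k(k+1)) = 1/k - 1/(k+1)
The series telescopes:
= (1/1 - 1/2) + (1/2 - 1/3) + ... + (1/15 - 1/16)
= 1/1 - 1/16
= 15/16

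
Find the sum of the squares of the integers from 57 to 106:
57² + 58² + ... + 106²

Use ∑_{k=1}^{n} k² = n(n+1)(2n+1)/6, then subtract the first 56 terms.
∑_{k=1}^{106} k² = 106×107×213/6 = 402641
∑_{k=1}^{56} k² = 56×57×113/6 = 60116
∑_{k=57}^{106} k² = 402641 - 60116 = 342525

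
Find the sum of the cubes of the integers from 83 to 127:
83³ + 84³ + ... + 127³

Use ∑_{k=1}^{n} k³ = [n(n+1)/2]², then subtract the first 82 terms.
∑_{k=1}^{127} k³ = [127×128/2]² = 8128² = 66064384
∑_{k=1}^{82} k³ = [82×83/2]² = 3403² = 11580409
∑_{k=83}^{127} k³ = 66064384 - 11580409 = 54483975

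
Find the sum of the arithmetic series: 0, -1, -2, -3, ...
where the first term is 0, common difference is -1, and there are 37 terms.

Sₙ = n/2 × (first + last)
Last term = a + (n-1)d = 0 + (37-1)×(-1) = -36
S_37 = 37/2 × (0 + (-36))
S_37 = 37/2 × (-36) = -666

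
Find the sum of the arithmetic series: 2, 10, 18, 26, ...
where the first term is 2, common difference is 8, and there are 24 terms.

Sₙ = n/2 × (first + last)
Last term = a + (n-1)d = 2 + (24-1)×8 = 186
S_24 = 24/2 × (2 + 186)
S_24 = 24/2 × 188 = 2256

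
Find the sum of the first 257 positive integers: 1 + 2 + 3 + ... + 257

Formula: ∑k = n(n+1)/2
= 257×258/2
= 66306/2
= 33153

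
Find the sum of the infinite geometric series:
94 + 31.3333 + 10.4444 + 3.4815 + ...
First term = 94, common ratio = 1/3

For |r| < 1, S = a / (1 - r)
S = 94 / (1 - (1/3))
S = 94 / (2/3)
S = 141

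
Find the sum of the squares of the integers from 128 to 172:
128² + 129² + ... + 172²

Use ∑_{k=1}^{n} k² = n(n+1)(2n+1)/6, then subtract the first 127 terms.
∑_{k=1}^{172} k² = 172×173×345/6 = 1710970
∑_{k=1}^{127} k² = 127×128×255/6 = 690880
∑_{k=128}^{172} k² = 1710970 - 690880 = 1020090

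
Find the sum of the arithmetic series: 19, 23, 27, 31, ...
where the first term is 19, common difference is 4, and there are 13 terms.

Sₙ = n/2 × (first + last)
Last term = a + (n-1)d = 19 + (13-1)×4 = 67
S_13 = 13/2 × (19 + 67)
S_13 = 13/2 × 86 = 559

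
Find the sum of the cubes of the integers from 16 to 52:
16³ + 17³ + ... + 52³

Use ∑_{k=1}^{n} k³ = [n(n+1)/2]², then subtract the first 15 terms.
∑_{k=1}^{52} k³ = [52×53/2]² = 1378² = 1898884
∑_{k=1}^{15} k³ = [15×16/2]² = 120² = 14400
∑_{k=16}^{52} k³ = 1898884 - 14400 = 1884484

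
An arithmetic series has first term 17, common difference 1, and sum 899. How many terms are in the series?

Using S = n/2 × [2a + (n-1)d]
899 = n/2 × [2(17) + (n-1)(1)]
899 = n/2 × [34 + 1n - 1]
1798 = n × [33 + 1n]
1n² + (33)n - 1798 = 0
Discriminant: Δ = (33)² - 4(1)(-1798) = 1089 + 7192 = 8281
√Δ = 91
n = [-(33) + √Δ] / (2·1) = (-33 + 91) / 2 = 58 / 2 = 29
(The negative root is discarded since n must be a positive integer.)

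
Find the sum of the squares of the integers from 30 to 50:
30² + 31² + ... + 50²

Use ∑_{k=1}^{n} k² = n(n+1)(2n+1)/6, then subtract the first 29 terms.
∑_{k=1}^{50} k² = 50×51×101/6 = 42925
∑_{k=1}^{29} k² = 29×30×59/6 = 8555
∑_{k=30}^{50} k² = 42925 - 8555 = 34370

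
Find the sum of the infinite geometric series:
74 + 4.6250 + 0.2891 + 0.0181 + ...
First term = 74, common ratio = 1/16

For |r| < 1, S = a / (1 - r)
S = 74 / (1 - (1/16))
S = 74 / (15/16)
S = 1184/15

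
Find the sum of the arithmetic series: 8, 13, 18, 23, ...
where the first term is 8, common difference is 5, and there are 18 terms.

Sₙ = n/2 × (first + last)
Last term = a + (n-1)d = 8 + (18-1)×5 = 93
S_18 = 18/2 × (8 + 93)
S_18 = 18/2 × 101 = 909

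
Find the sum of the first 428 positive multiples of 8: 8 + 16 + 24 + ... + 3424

Factor out 8: = 8(1 + 2 + ... + 428) = 8 × n(n+1)/2
= 8 × 428×429/2
= 8 × 91806
= 734448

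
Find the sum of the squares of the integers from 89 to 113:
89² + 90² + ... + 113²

Use ∑_{k=1}^{n} k² = n(n+1)(2n+1)/6, then subtract the first 88 terms.
∑_{k=1}^{113} k² = 113×114×227/6 = 487369
∑_{k=1}^{88} k² = 88×89×177/6 = 231044
∑_{k=89}^{113} k² = 487369 - 231044 = 256325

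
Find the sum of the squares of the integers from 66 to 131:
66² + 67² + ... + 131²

Use ∑_{k=1}^{n} k² = n(n+1)(2n+1)/6, then subtract the first 65 terms.
∑_{k=1}^{131} k² = 131×132×263/6 = 757966
∑_{k=1}^{65} k² = 65×66×131/6 = 93665
∑_{k=66}^{131} k² = 757966 - 93665 = 664301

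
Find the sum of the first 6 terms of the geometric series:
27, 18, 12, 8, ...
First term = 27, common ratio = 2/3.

Sₙ = a(1 - rⁿ) / (1 - r)
S_6 = 27(1 - (2/3)^6) / (1 - (2/3))
S_6 = 27(1 - (64/729)) / (1/3)
S_6 = 665/9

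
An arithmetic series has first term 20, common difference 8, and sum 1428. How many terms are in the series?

Using S = n/2 × [2a + (n-1)d]
1428 = n/2 × [2(20) + (n-1)(8)]
1428 = n/2 × [40 + 8n - 8]
2856 = n × [32 + 8n]
8n² + (32)n - 2856 = 0
Discriminant: Δ = (32)² - 4(8)(-2856) = 1024 + 91392 = 92416
√Δ = 304
n = [-(32) + √Δ] / (2·8) = (-32 + 304) / 16 = 272 / 16 = 17
(The negative root is discarded since n must be a positive integer.)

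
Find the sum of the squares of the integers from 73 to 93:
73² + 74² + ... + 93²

Use ∑_{k=1}^{n} k² = n(n+1)(2n+1)/6, then subtract the first 72 terms.
∑_{k=1}^{93} k² = 93×94×187/6 = 272459
∑_{k=1}^{72} k² = 72×73×145/6 = 127020
∑_{k=73}^{93} k² = 272459 - 127020 = 145439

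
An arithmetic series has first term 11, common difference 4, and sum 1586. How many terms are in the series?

Using S = n/2 × [2a + (n-1)d]
1586 = n/2 × [2(11) + (n-1)(4)]
1586 = n/2 × [22 + 4n - 4]
3172 = n × [18 + 4n]
4n² + (18)n - 3172 = 0
Discriminant: Δ = (18)² - 4(4)(-3172) = 324 + 50752 = 51076
√Δ = 226
n = [-(18) + √Δ] / (2·4) = (-18 + 226) / 8 = 208 / 8 = 26
(The negative root is discarded since n must be a positive integer.)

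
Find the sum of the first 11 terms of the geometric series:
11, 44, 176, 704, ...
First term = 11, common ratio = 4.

Sₙ = a(1 - rⁿ) / (1 - r)
S_11 = 11(1 - 4^11) / (1 - 4)
S_11 = 11(1 - 4194304) / (-3)
S_11 = 15379111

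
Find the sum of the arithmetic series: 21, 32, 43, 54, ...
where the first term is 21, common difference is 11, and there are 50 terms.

Sₙ = n/2 × (first + last)
Last term = a + (n-1)d = 21 + (50-1)×11 = 560
S_50 = 50/2 × (21 + 560)
S_50 = 50/2 × 581 = 14525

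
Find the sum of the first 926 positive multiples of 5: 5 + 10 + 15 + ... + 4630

Factor out 5: = 5(1 + 2 + ... + 926) = 5 × n(n+1)/2
= 5 × 926×927/2
= 5 × 429201
= 2146005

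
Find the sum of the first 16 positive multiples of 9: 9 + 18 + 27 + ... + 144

Factor out 9: = 9(1 + 2 + ... + 16) = 9 × n(n+1)/2
= 9 × 16×17/2
= 9 × 136
= 1224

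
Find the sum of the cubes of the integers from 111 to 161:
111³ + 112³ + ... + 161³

Use ∑_{k=1}^{n} k³ = [n(n+1)/2]², then subtract the first 110 terms.
∑_{k=1}^{161} k³ = [161×162/2]² = 13041² = 170067681
∑_{k=1}^{110} k³ = [110×111/2]² = 6105² = 37271025
∑_{k=111}^{161} k³ = 170067681 - 37271025 = 132796656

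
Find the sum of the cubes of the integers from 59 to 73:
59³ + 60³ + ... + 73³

Use ∑_{k=1}^{n} k³ = [n(n+1)/2]², then subtract the first 58 terms.
∑_{k=1}^{73} k³ = [73×74/2]² = 2701² = 7295401
∑_{k=1}^{58} k³ = [58×59/2]² = 1711² = 2927521
∑_{k=59}^{73} k³ = 7295401 - 2927521 = 4367880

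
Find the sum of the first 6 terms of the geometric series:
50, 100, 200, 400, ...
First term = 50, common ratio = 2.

Sₙ = a(1 - rⁿ) / (1 - r)
S_6 = 50(1 - 2^6) / (1 - 2)
S_6 = 50(1 - 64) / (-1)
S_6 = 3150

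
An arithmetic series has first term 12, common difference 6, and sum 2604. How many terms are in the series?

Using S = n/2 × [2a + (n-1)d]
2604 = n/2 × [2(12) + (n-1)(6)]
2604 = n/2 × [24 + 6n - 6]
5208 = n × [18 + 6n]
6n² + (18)n - 5208 = 0
Discriminant: Δ = (18)² - 4(6)(-5208) = 324 + 124992 = 125316
√Δ = 354
n = [-(18) + √Δ] / (2·6) = (-18 + 354) / 12 = 336 / 12 = 28
(The negative root is discarded since n must be a positive integer.)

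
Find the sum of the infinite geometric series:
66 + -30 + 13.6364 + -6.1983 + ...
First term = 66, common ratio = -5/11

For |r| < 1, S = a / (1 - r)
S = 66 / (1 - (-5/11))
S = 66 / (16/11)
S = 363/8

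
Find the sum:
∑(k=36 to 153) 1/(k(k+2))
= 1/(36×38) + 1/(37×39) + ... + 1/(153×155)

Partial fractions: 1/(k(k+2)) = (1/2)[1/k - 1/(k+2)]
Telescoping leaves the first two and last two terms:
= (1/2)[1/36 + 1/37 - 1/154 - 1/155]
= 665461/31794840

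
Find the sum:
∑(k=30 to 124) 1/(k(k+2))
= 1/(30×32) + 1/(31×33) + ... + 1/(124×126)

Partial fractions: 1/(k(k+2)) = (1/2)[1/k - 1/(k+2)]
Telescoping leaves the first two and last two terms:
= (1/2)[1/30 + 1/31 - 1/125 - 1/126]
= 6061/244125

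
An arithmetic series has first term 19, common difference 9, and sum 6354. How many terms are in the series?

Using S = n/2 × [2a + (n-1)d]
6354 = n/2 × [2(19) + (n-1)(9)]
6354 = n/2 × [38 + 9n - 9]
12708 = n × [29 + 9n]
9n² + (29)n - 12708 = 0
Discriminant: Δ = (29)² - 4(9)(-12708) = 841 + 457488 = 458329
√Δ = 677
n = [-(29) + √Δ] / (2·9) = (-29 + 677) / 18 = 648 / 18 = 36
(The negative root is discarded since n must be a positive integer.)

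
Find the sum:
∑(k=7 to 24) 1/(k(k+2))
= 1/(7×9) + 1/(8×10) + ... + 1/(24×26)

Partial fractions: 1/(k(k+2)) = (1/2)[1/k - 1/(k+2)]
Telescoping leaves the first two and last two terms:
= (1/2)[1/7 + 1/8 - 1/25 - 1/26]
= 3447/36400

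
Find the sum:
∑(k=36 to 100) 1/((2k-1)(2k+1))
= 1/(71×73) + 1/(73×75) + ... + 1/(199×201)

Partial fractions: 1/((2k-1)(2k+1)) = (1/2)[1/(2k-1) - 1/(2k+1)]
The series telescopes:
= (1/2)[1/71 - 1/201]
= 65/14271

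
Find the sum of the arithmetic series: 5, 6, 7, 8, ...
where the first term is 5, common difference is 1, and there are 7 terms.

Sₙ = n/2 × (first + last)
Last term = a + (n-1)d = 5 + (7-1)×1 = 11
S_7 = 7/2 × (5 + 11)
S_7 = 7/2 × 16 = 56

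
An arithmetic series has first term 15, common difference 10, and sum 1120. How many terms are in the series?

Using S = n/2 × [2a + (n-1)d]
1120 = n/2 × [2(15) + (n-1)(10)]
1120 = n/2 × [30 + 10n - 10]
2240 = n × [20 + 10n]
10n² + (20)n - 2240 = 0
Discriminant: Δ = (20)² - 4(10)(-2240) = 400 + 89600 = 90000
√Δ = 300
n = [-(20) + √Δ] / (2·10) = (-20 + 300) / 20 = 280 / 20 = 14
(The negative root is discarded since n must be a positive integer.)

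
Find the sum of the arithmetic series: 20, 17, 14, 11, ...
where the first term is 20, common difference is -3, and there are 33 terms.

Sₙ = n/2 × (first + last)
Last term = a + (n-1)d = 20 + (33-1)×(-3) = -76
S_33 = 33/2 × (20 + (-76))
S_33 = 33/2 × (-56) = -924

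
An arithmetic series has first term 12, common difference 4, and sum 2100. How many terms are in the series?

Using S = n/2 × [2a + (n-1)d]
2100 = n/2 × [2(12) + (n-1)(4)]
2100 = n/2 × [24 + 4n - 4]
4200 = n × [20 + 4n]
4n² + (20)n - 4200 = 0
Discriminant: Δ = (20)² - 4(4)(-4200) = 400 + 67200 = 67600
√Δ = 260
n = [-(20) + √Δ] / (2·4) = (-20 + 260) / 8 = 240 / 8 = 30
(The negative root is discarded since n must be a positive integer.)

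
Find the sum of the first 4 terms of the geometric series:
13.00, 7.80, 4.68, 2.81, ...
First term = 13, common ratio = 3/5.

Sₙ = a(1 - rⁿ) / (1 - r)
S_4 = 13(1 - (3/5)^4) / (1 - (3/5))
S_4 = 13(1 - (81/625)) / (2/5)
S_4 = 3536/125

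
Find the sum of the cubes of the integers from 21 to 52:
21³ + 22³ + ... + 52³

Use ∑_{k=1}^{n} k³ = [n(n+1)/2]², then subtract the first 20 terms.
∑_{k=1}^{52} k³ = [52×53/2]² = 1378² = 1898884
∑_{k=1}^{20} k³ = [20×21/2]² = 210² = 44100
∑_{k=21}^{52} k³ = 1898884 - 44100 = 1854784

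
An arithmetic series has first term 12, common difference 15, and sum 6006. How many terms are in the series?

Using S = n/2 × [2a + (n-1)d]
6006 = n/2 × [2(12) + (n-1)(15)]
6006 = n/2 × [24 + 15n - 15]
12012 = n × [9 + 15n]
15n² + (9)n - 12012 = 0
Discriminant: Δ = (9)² - 4(15)(-12012) = 81 + 720720 = 720801
√Δ = 849
n = [-(9) + √Δ] / (2·15) = (-9 + 849) / 30 = 840 / 30 = 28
(The negative root is discarded since n must be a positive integer.)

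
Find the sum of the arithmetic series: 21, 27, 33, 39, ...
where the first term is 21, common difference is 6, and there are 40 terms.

Sₙ = n/2 × (first + last)
Last term = a + (n-1)d = 21 + (40-1)×6 = 255
S_40 = 40/2 × (21 + 255)
S_40 = 40/2 × 276 = 5520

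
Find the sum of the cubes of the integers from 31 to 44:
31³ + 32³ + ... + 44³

Use ∑_{k=1}^{n} k³ = [n(n+1)/2]², then subtract the first 30 terms.
∑_{k=1}^{44} k³ = [44×45/2]² = 990² = 980100
∑_{k=1}^{30} k³ = [30×31/2]² = 465² = 216225
∑_{k=31}^{44} k³ = 980100 - 216225 = 763875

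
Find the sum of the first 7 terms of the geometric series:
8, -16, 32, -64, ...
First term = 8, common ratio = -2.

Sₙ = a(1 - rⁿ) / (1 - r)
S_7 = 8(1 - (-2)^7) / (1 - (-2))
S_7 = 8(1 - (-128)) / (3)
S_7 = 344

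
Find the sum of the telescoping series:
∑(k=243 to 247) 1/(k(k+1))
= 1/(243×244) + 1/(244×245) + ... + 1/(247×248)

Partial fractions: 1/(k(k+1)) = 1/k - 1/(k+1)
The series telescopes:
= (1/243 - 1/244) + (1/244 - 1/245) + ... + (1/247 - 1/248)
= 1/243 - 1/248
= 5/60264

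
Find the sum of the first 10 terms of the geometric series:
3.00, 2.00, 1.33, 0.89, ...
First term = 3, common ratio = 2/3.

Sₙ = a(1 - rⁿ) / (1 - r)
S_10 = 3(1 - (2/3)^10) / (1 - (2/3))
S_10 = 3(1 - (1024/59049)) / (1/3)
S_10 = 58025/6561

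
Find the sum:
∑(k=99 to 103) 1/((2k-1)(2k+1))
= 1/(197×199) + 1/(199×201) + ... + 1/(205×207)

Partial fractions: 1/((2k-1)(2k+1)) = (1/2)[1/(2k-1) - 1/(2k+1)]
The series telescopes:
= (1/2)[1/197 - 1/207]
= 5/40779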